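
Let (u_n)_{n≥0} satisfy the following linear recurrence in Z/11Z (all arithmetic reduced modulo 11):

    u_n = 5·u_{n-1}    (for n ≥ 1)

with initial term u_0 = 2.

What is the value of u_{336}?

10

u_1 = 5·2 = 10
u_2 = 5·10 = 6
u_3 = 5·6 = 8
u_4 = 5·8 = 7
u_5 = 5·7 = 2
(u_5) = (2) = (u_0), so the sequence has period 5.
336 ≡ 1 (mod 5), hence u_336 = u_1 = 10.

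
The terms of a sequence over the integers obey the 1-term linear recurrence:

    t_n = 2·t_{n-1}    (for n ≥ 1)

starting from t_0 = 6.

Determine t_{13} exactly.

t_1 = 2·6 = 12
t_2 = 2·12 = 24
t_3 = 2·24 = 48
t_4 = 2·48 = 96
t_5 = 2·96 = 192
t_6 = 2·192 = 384
t_7 = 2·384 = 768
t_8 = 2·768 = 1536
t_9 = 2·1536 = 3072
t_10 = 2·3072 = 6144
t_11 = 2·6144 = 12288
t_12 = 2·12288 = 24576
t_13 = 2·24576 = 49152

49152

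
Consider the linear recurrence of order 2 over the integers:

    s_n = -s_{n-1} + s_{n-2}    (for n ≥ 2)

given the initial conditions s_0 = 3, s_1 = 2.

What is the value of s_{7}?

2

s_2 = -1·2 + 1·3 = 1
s_3 = -1·1 + 1·2 = 1
s_4 = -1·1 + 1·1 = 0
s_5 = -1·0 + 1·1 = 1
s_6 = -1·1 + 1·0 = -1
s_7 = -1·-1 + 1·1 = 2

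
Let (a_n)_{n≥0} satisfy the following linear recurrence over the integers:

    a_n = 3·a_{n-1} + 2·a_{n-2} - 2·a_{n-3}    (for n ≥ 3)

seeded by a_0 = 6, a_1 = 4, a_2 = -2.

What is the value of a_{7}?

-1670

a_3 = 3·-2 + 2·4 + -2·6 = -10
a_4 = 3·-10 + 2·-2 + -2·4 = -42
a_5 = 3·-42 + 2·-10 + -2·-2 = -142
a_6 = 3·-142 + 2·-42 + -2·-10 = -490
a_7 = 3·-490 + 2·-142 + -2·-42 = -1670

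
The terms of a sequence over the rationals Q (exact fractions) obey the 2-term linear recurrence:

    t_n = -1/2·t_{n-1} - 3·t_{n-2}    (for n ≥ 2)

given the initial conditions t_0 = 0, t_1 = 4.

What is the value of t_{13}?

-926771/1024

t_2 = -1/2·4 + -3·0 = -2
t_3 = -1/2·-2 + -3·4 = -11
t_4 = -1/2·-11 + -3·-2 = 23/2
t_5 = -1/2·23/2 + -3·-11 = 109/4
t_6 = -1/2·109/4 + -3·23/2 = -385/8
t_7 = -1/2·-385/8 + -3·109/4 = -923/16
t_8 = -1/2·-923/16 + -3·-385/8 = 5543/32
t_9 = -1/2·5543/32 + -3·-923/16 = 5533/64
t_10 = -1/2·5533/64 + -3·5543/32 = -72049/128
t_11 = -1/2·-72049/128 + -3·5533/64 = 5653/256
t_12 = -1/2·5653/256 + -3·-72049/128 = 858935/512
t_13 = -1/2·858935/512 + -3·5653/256 = -926771/1024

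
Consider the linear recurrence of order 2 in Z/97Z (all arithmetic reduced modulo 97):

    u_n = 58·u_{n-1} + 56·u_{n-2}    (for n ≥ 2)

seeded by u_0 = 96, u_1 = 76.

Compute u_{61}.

u_2 = 58·76 + 56·96 = 84
u_3 = 58·84 + 56·76 = 10
u_4 = 58·10 + 56·84 = 46
u_5 = 58·46 + 56·10 = 27
u_6 = 58·27 + 56·46 = 68
u_7 = 58·68 + 56·27 = 24
u_8 = 58·24 + 56·68 = 59
u_9 = 58·59 + 56·24 = 13
u_10 = 58·13 + 56·59 = 81
u_11 = 58·81 + 56·13 = 91
u_12 = 58·91 + 56·81 = 17
u_13 = 58·17 + 56·91 = 68
u_14 = 58·68 + 56·17 = 46
u_15 = 58·46 + 56·68 = 74
u_16 = 58·74 + 56·46 = 78
u_17 = 58·78 + 56·74 = 35
u_18 = 58·35 + 56·78 = 93
u_19 = 58·93 + 56·35 = 79
u_20 = 58·79 + 56·93 = 90
u_21 = 58·90 + 56·79 = 41
u_22 = 58·41 + 56·90 = 46
u_23 = 58·46 + 56·41 = 17
u_24 = 58·17 + 56·46 = 70
u_25 = 58·70 + 56·17 = 65
u_26 = 58·65 + 56·70 = 27
u_27 = 58·27 + 56·65 = 65
u_28 = 58·65 + 56·27 = 44
u_29 = 58·44 + 56·65 = 81
u_30 = 58·81 + 56·44 = 81
u_31 = 58·81 + 56·81 = 19
u_32 = 58·19 + 56·81 = 12
u_33 = 58·12 + 56·19 = 14
u_34 = 58·14 + 56·12 = 29
u_35 = 58·29 + 56·14 = 41
u_36 = 58·41 + 56·29 = 25
u_37 = 58·25 + 56·41 = 60
u_38 = 58·60 + 56·25 = 30
u_39 = 58·30 + 56·60 = 56
u_40 = 58·56 + 56·30 = 78
u_41 = 58·78 + 56·56 = 94
u_42 = 58·94 + 56·78 = 23
u_43 = 58·23 + 56·94 = 2
u_44 = 58·2 + 56·23 = 46
u_45 = 58·46 + 56·2 = 64
u_46 = 58·64 + 56·46 = 80
u_47 = 58·80 + 56·64 = 76
u_48 = 58·76 + 56·80 = 61
u_49 = 58·61 + 56·76 = 34
u_50 = 58·34 + 56·61 = 53
u_51 = 58·53 + 56·34 = 31
u_52 = 58·31 + 56·53 = 13
u_53 = 58·13 + 56·31 = 65
u_54 = 58·65 + 56·13 = 36
u_55 = 58·36 + 56·65 = 5
u_56 = 58·5 + 56·36 = 75
u_57 = 58·75 + 56·5 = 71
u_58 = 58·71 + 56·75 = 73
u_59 = 58·73 + 56·71 = 62
u_60 = 58·62 + 56·73 = 21
u_61 = 58·21 + 56·62 = 34

34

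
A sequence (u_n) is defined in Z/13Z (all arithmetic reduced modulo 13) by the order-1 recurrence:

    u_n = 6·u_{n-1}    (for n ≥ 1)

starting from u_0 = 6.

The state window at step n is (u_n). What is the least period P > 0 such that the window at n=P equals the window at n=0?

12

n=0: window = (6)
n=1: window = (10)
n=2: window = (8)
n=3: window = (9)
n=4: window = (2)
n=5: window = (12)
n=6: window = (7)
n=7: window = (3)
n=8: window = (5)
n=9: window = (4)
n=10: window = (11)
n=11: window = (1)
n=12: window = (6)
window at n=12 equals window at n=0 → period = 12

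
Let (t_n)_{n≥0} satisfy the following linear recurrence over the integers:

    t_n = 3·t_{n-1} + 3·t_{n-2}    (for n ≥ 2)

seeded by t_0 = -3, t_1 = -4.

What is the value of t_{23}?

t_2 = 3·-4 + 3·-3 = -21
t_3 = 3·-21 + 3·-4 = -75
t_4 = 3·-75 + 3·-21 = -288
t_5 = 3·-288 + 3·-75 = -1089
t_6 = 3·-1089 + 3·-288 = -4131
t_7 = 3·-4131 + 3·-1089 = -15660
t_8 = 3·-15660 + 3·-4131 = -59373
t_9 = 3·-59373 + 3·-15660 = -225099
t_10 = 3·-225099 + 3·-59373 = -853416
t_11 = 3·-853416 + 3·-225099 = -3235545
t_12 = 3·-3235545 + 3·-853416 = -12266883
t_13 = 3·-12266883 + 3·-3235545 = -46507284
t_14 = 3·-46507284 + 3·-12266883 = -176322501
t_15 = 3·-176322501 + 3·-46507284 = -668489355
t_16 = 3·-668489355 + 3·-176322501 = -2534435568
t_17 = 3·-2534435568 + 3·-668489355 = -9608774769
t_18 = 3·-9608774769 + 3·-2534435568 = -36429631011
t_19 = 3·-36429631011 + 3·-9608774769 = -138115217340
t_20 = 3·-138115217340 + 3·-36429631011 = -523634545053
t_21 = 3·-523634545053 + 3·-138115217340 = -1985249287179
t_22 = 3·-1985249287179 + 3·-523634545053 = -7526651496696
t_23 = 3·-7526651496696 + 3·-1985249287179 = -28535702351625

-28535702351625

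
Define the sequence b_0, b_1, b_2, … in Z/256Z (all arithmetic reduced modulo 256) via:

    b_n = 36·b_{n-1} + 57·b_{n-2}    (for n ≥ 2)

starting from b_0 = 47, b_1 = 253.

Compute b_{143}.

201

b_2 = 36·253 + 57·47 = 11
b_3 = 36·11 + 57·253 = 225
b_4 = 36·225 + 57·11 = 23
b_5 = 36·23 + 57·225 = 85
b_6 = 36·85 + 57·23 = 19
b_7 = 36·19 + 57·85 = 153
b_8 = 36·153 + 57·19 = 191
b_9 = 36·191 + 57·153 = 237
b_10 = 36·237 + 57·191 = 219
b_11 = 36·219 + 57·237 = 145
b_12 = 36·145 + 57·219 = 39
b_13 = 36·39 + 57·145 = 197
b_14 = 36·197 + 57·39 = 99
b_15 = 36·99 + 57·197 = 201
b_16 = 36·201 + 57·99 = 79
b_17 = 36·79 + 57·201 = 221
b_18 = 36·221 + 57·79 = 171
b_19 = 36·171 + 57·221 = 65
b_20 = 36·65 + 57·171 = 55
b_21 = 36·55 + 57·65 = 53
b_22 = 36·53 + 57·55 = 179
b_23 = 36·179 + 57·53 = 249
b_24 = 36·249 + 57·179 = 223
b_25 = 36·223 + 57·249 = 205
b_26 = 36·205 + 57·223 = 123
b_27 = 36·123 + 57·205 = 241
b_28 = 36·241 + 57·123 = 71
b_29 = 36·71 + 57·241 = 165
b_30 = 36·165 + 57·71 = 3
b_31 = 36·3 + 57·165 = 41
b_32 = 36·41 + 57·3 = 111
b_33 = 36·111 + 57·41 = 189
b_34 = 36·189 + 57·111 = 75
b_35 = 36·75 + 57·189 = 161
b_36 = 36·161 + 57·75 = 87
b_37 = 36·87 + 57·161 = 21
b_38 = 36·21 + 57·87 = 83
b_39 = 36·83 + 57·21 = 89
b_40 = 36·89 + 57·83 = 255
b_41 = 36·255 + 57·89 = 173
b_42 = 36·173 + 57·255 = 27
b_43 = 36·27 + 57·173 = 81
b_44 = 36·81 + 57·27 = 103
b_45 = 36·103 + 57·81 = 133
b_46 = 36·133 + 57·103 = 163
b_47 = 36·163 + 57·133 = 137
b_48 = 36·137 + 57·163 = 143
b_49 = 36·143 + 57·137 = 157
b_50 = 36·157 + 57·143 = 235
b_51 = 36·235 + 57·157 = 1
b_52 = 36·1 + 57·235 = 119
b_53 = 36·119 + 57·1 = 245
b_54 = 36·245 + 57·119 = 243
b_55 = 36·243 + 57·245 = 185
b_56 = 36·185 + 57·243 = 31
b_57 = 36·31 + 57·185 = 141
b_58 = 36·141 + 57·31 = 187
b_59 = 36·187 + 57·141 = 177
b_60 = 36·177 + 57·187 = 135
b_61 = 36·135 + 57·177 = 101
b_62 = 36·101 + 57·135 = 67
b_63 = 36·67 + 57·101 = 233
b_64 = 36·233 + 57·67 = 175
b_65 = 36·175 + 57·233 = 125
b_66 = 36·125 + 57·175 = 139
b_67 = 36·139 + 57·125 = 97
b_68 = 36·97 + 57·139 = 151
b_69 = 36·151 + 57·97 = 213
b_70 = 36·213 + 57·151 = 147
b_71 = 36·147 + 57·213 = 25
b_72 = 36·25 + 57·147 = 63
b_73 = 36·63 + 57·25 = 109
b_74 = 36·109 + 57·63 = 91
b_75 = 36·91 + 57·109 = 17
b_76 = 36·17 + 57·91 = 167
b_77 = 36·167 + 57·17 = 69
b_78 = 36·69 + 57·167 = 227
b_79 = 36·227 + 57·69 = 73
b_80 = 36·73 + 57·227 = 207
b_81 = 36·207 + 57·73 = 93
b_82 = 36·93 + 57·207 = 43
b_83 = 36·43 + 57·93 = 193
b_84 = 36·193 + 57·43 = 183
b_85 = 36·183 + 57·193 = 181
b_86 = 36·181 + 57·183 = 51
b_87 = 36·51 + 57·181 = 121
b_88 = 36·121 + 57·51 = 95
b_89 = 36·95 + 57·121 = 77
b_90 = 36·77 + 57·95 = 251
b_91 = 36·251 + 57·77 = 113
b_92 = 36·113 + 57·251 = 199
b_93 = 36·199 + 57·113 = 37
b_94 = 36·37 + 57·199 = 131
b_95 = 36·131 + 57·37 = 169
b_96 = 36·169 + 57·131 = 239
b_97 = 36·239 + 57·169 = 61
b_98 = 36·61 + 57·239 = 203
b_99 = 36·203 + 57·61 = 33
b_100 = 36·33 + 57·203 = 215
b_101 = 36·215 + 57·33 = 149
b_102 = 36·149 + 57·215 = 211
b_103 = 36·211 + 57·149 = 217
b_104 = 36·217 + 57·211 = 127
b_105 = 36·127 + 57·217 = 45
b_106 = 36·45 + 57·127 = 155
b_107 = 36·155 + 57·45 = 209
b_108 = 36·209 + 57·155 = 231
b_109 = 36·231 + 57·209 = 5
b_110 = 36·5 + 57·231 = 35
b_111 = 36·35 + 57·5 = 9
b_112 = 36·9 + 57·35 = 15
b_113 = 36·15 + 57·9 = 29
b_114 = 36·29 + 57·15 = 107
b_115 = 36·107 + 57·29 = 129
b_116 = 36·129 + 57·107 = 247
b_117 = 36·247 + 57·129 = 117
b_118 = 36·117 + 57·247 = 115
b_119 = 36·115 + 57·117 = 57
b_120 = 36·57 + 57·115 = 159
b_121 = 36·159 + 57·57 = 13
b_122 = 36·13 + 57·159 = 59
b_123 = 36·59 + 57·13 = 49
b_124 = 36·49 + 57·59 = 7
b_125 = 36·7 + 57·49 = 229
b_126 = 36·229 + 57·7 = 195
b_127 = 36·195 + 57·229 = 105
b_128 = 36·105 + 57·195 = 47
b_129 = 36·47 + 57·105 = 253
b_130 = 36·253 + 57·47 = 11
b_131 = 36·11 + 57·253 = 225
b_132 = 36·225 + 57·11 = 23
b_133 = 36·23 + 57·225 = 85
b_134 = 36·85 + 57·23 = 19
b_135 = 36·19 + 57·85 = 153
b_136 = 36·153 + 57·19 = 191
b_137 = 36·191 + 57·153 = 237
b_138 = 36·237 + 57·191 = 219
b_139 = 36·219 + 57·237 = 145
b_140 = 36·145 + 57·219 = 39
b_141 = 36·39 + 57·145 = 197
b_142 = 36·197 + 57·39 = 99
b_143 = 36·99 + 57·197 = 201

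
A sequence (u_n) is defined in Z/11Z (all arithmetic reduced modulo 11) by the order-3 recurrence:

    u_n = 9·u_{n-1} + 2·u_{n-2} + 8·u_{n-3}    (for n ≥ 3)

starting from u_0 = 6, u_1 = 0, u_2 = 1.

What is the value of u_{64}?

9

u_3 = 9·1 + 2·0 + 8·6 = 2
u_4 = 9·2 + 2·1 + 8·0 = 9
u_5 = 9·9 + 2·2 + 8·1 = 5
u_6 = 9·5 + 2·9 + 8·2 = 2
u_7 = 9·2 + 2·5 + 8·9 = 1
u_8 = 9·1 + 2·2 + 8·5 = 9
u_9 = 9·9 + 2·1 + 8·2 = 0
u_10 = 9·0 + 2·9 + 8·1 = 4
u_11 = 9·4 + 2·0 + 8·9 = 9
u_12 = 9·9 + 2·4 + 8·0 = 1
u_13 = 9·1 + 2·9 + 8·4 = 4
u_14 = 9·4 + 2·1 + 8·9 = 0
u_15 = 9·0 + 2·4 + 8·1 = 5
u_16 = 9·5 + 2·0 + 8·4 = 0
u_17 = 9·0 + 2·5 + 8·0 = 10
u_18 = 9·10 + 2·0 + 8·5 = 9
u_19 = 9·9 + 2·10 + 8·0 = 2
u_20 = 9·2 + 2·9 + 8·10 = 6
u_21 = 9·6 + 2·2 + 8·9 = 9
u_22 = 9·9 + 2·6 + 8·2 = 10
u_23 = 9·10 + 2·9 + 8·6 = 2
u_24 = 9·2 + 2·10 + 8·9 = 0
u_25 = 9·0 + 2·2 + 8·10 = 7
u_26 = 9·7 + 2·0 + 8·2 = 2
u_27 = 9·2 + 2·7 + 8·0 = 10
u_28 = 9·10 + 2·2 + 8·7 = 7
u_29 = 9·7 + 2·10 + 8·2 = 0
u_30 = 9·0 + 2·7 + 8·10 = 6
u_31 = 9·6 + 2·0 + 8·7 = 0
u_32 = 9·0 + 2·6 + 8·0 = 1
(u_30, u_31, u_32) = (6, 0, 1) = (u_0, u_1, u_2), so the sequence has period 30.
64 ≡ 4 (mod 30), hence u_64 = u_4 = 9.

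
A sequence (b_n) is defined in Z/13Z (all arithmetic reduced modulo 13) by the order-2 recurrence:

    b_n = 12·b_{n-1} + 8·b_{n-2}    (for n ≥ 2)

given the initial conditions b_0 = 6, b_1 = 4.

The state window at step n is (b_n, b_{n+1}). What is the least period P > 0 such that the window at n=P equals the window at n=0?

56

n=0: window = (6, 4)
n=1: window = (4, 5)
n=2: window = (5, 1)
n=3: window = (1, 0)
n=4: window = (0, 8)
n=5: window = (8, 5)
n=6: window = (5, 7)
n=7: window = (7, 7)
n=8: window = (7, 10)
n=9: window = (10, 7)
n=10: window = (7, 8)
n=11: window = (8, 9)
n=12: window = (9, 3)
n=13: window = (3, 4)
n=14: window = (4, 7)
n=15: window = (7, 12)
n=16: window = (12, 5)
n=17: window = (5, 0)
n=18: window = (0, 1)
n=19: window = (1, 12)
n=20: window = (12, 9)
n=21: window = (9, 9)
n=22: window = (9, 11)
n=23: window = (11, 9)
n=24: window = (9, 1)
n=25: window = (1, 6)
n=26: window = (6, 2)
n=27: window = (2, 7)
n=28: window = (7, 9)
n=29: window = (9, 8)
n=30: window = (8, 12)
n=31: window = (12, 0)
n=32: window = (0, 5)
n=33: window = (5, 8)
n=34: window = (8, 6)
n=35: window = (6, 6)
n=36: window = (6, 3)
n=37: window = (3, 6)
n=38: window = (6, 5)
n=39: window = (5, 4)
n=40: window = (4, 10)
…
n=54: window = (7, 11)
n=55: window = (11, 6)
n=56: window = (6, 4)
window at n=56 equals window at n=0 → period = 56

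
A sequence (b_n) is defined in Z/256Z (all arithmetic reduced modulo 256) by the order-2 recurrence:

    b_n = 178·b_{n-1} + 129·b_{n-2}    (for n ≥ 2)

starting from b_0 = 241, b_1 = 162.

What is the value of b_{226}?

b_2 = 178·162 + 129·241 = 21
b_3 = 178·21 + 129·162 = 60
b_4 = 178·60 + 129·21 = 77
b_5 = 178·77 + 129·60 = 198
b_6 = 178·198 + 129·77 = 121
b_7 = 178·121 + 129·198 = 232
Continuing the recurrence:
  b_8 = 73;  b_9 = 170;  b_10 = 253;  b_11 = 148;  b_12 = 101;  b_13 = 206
  b_14 = 33;  b_15 = 192;  b_16 = 33;  b_17 = 178;  b_18 = 101;  b_19 = 236
  b_20 = 253;  b_21 = 214;  b_22 = 73;  b_23 = 152;  b_24 = 121;  b_25 = 186
  b_26 = 77;  b_27 = 68;  b_28 = 21;  b_29 = 222;  b_30 = 241;  b_31 = 112
  b_32 = 81;  b_33 = 194;  b_34 = 181;  b_35 = 156;  b_36 = 173;  b_37 = 230
  b_38 = 25;  b_39 = 72;  b_40 = 169;  b_41 = 202;  b_42 = 157;  b_43 = 244
  b_44 = 197;  b_45 = 238;  b_46 = 193;  b_47 = 32;  b_48 = 129;  b_49 = 210
  b_50 = 5;  b_51 = 76;  b_52 = 93;  b_53 = 246;  b_54 = 233;  b_55 = 248
  b_56 = 217;  b_57 = 218;  b_58 = 237;  b_59 = 164;  b_60 = 117;  b_61 = 254
  b_62 = 145;  b_63 = 208;  b_64 = 177;  b_65 = 226;  b_66 = 85;  b_67 = 252
  b_68 = 13;  b_69 = 6;  b_70 = 185;  b_71 = 168;  b_72 = 9;  b_73 = 234
  b_74 = 61;  b_75 = 84;  b_76 = 37;  b_77 = 14;  b_78 = 97;  b_79 = 128
  b_80 = 225;  b_81 = 242;  b_82 = 165;  b_83 = 172;  b_84 = 189;  b_85 = 22
  b_86 = 137;  b_87 = 88;  b_88 = 57;  b_89 = 250;  b_90 = 141;  b_91 = 4
  b_92 = 213;  b_93 = 30;  b_94 = 49;  b_95 = 48;  b_96 = 17;  b_97 = 2
  b_98 = 245;  b_99 = 92;  b_100 = 109;  b_101 = 38;  b_102 = 89;  b_103 = 8
  b_104 = 105;  b_105 = 10;  b_106 = 221;  b_107 = 180;  b_108 = 133;  b_109 = 46
  b_110 = 1;  b_111 = 224;  b_112 = 65;  b_113 = 18;  b_114 = 69;  b_115 = 12
  b_116 = 29;  b_117 = 54;  b_118 = 41;  b_119 = 184;  b_120 = 153;  b_121 = 26
  b_122 = 45;  b_123 = 100;  b_124 = 53;  b_125 = 62;  b_126 = 209;  b_127 = 144
  b_128 = 113;  b_129 = 34;  b_130 = 149;  b_131 = 188;  b_132 = 205;  b_133 = 70
  b_134 = 249;  b_135 = 104;  b_136 = 201;  b_137 = 42;  b_138 = 125;  b_139 = 20
  b_140 = 229;  b_141 = 78;  b_142 = 161;  b_143 = 64;  b_144 = 161;  b_145 = 50
  b_146 = 229;  b_147 = 108;  b_148 = 125;  b_149 = 86;  b_150 = 201;  b_151 = 24
  b_152 = 249;  b_153 = 58;  b_154 = 205;  b_155 = 196;  b_156 = 149;  b_157 = 94
  b_158 = 113;  b_159 = 240;  b_160 = 209;  b_161 = 66;  b_162 = 53;  b_163 = 28
  b_164 = 45;  b_165 = 102;  b_166 = 153;  b_167 = 200;  b_168 = 41;  b_169 = 74
  b_170 = 29;  b_171 = 116;  b_172 = 69;  b_173 = 110;  b_174 = 65;  b_175 = 160
  b_176 = 1;  b_177 = 82;  b_178 = 133;  b_179 = 204;  b_180 = 221;  b_181 = 118
  b_182 = 105;  b_183 = 120;  b_184 = 89;  b_185 = 90;  b_186 = 109;  b_187 = 36
  b_188 = 245;  b_189 = 126;  b_190 = 17;  b_191 = 80;  b_192 = 49;  b_193 = 98
  b_194 = 213;  b_195 = 124;  b_196 = 141;  b_197 = 134;  b_198 = 57;  b_199 = 40
  b_200 = 137;  b_201 = 106;  b_202 = 189;  b_203 = 212;  b_204 = 165;  b_205 = 142
  b_206 = 225;  b_207 = 0;  b_208 = 97;  b_209 = 114;  b_210 = 37;  b_211 = 44
  b_212 = 61;  b_213 = 150;  b_214 = 9;  b_215 = 216;  b_216 = 185;  b_217 = 122
  b_218 = 13;  b_219 = 132;  b_220 = 85;  b_221 = 158;  b_222 = 177;  b_223 = 176
  b_224 = 145
b_225 = 178·145 + 129·176 = 130
b_226 = 178·130 + 129·145 = 117

117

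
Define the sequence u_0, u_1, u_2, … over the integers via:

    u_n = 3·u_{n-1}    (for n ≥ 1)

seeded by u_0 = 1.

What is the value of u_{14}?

4782969

u_1 = 3·1 = 3
u_2 = 3·3 = 9
u_3 = 3·9 = 27
u_4 = 3·27 = 81
u_5 = 3·81 = 243
u_6 = 3·243 = 729
u_7 = 3·729 = 2187
u_8 = 3·2187 = 6561
u_9 = 3·6561 = 19683
u_10 = 3·19683 = 59049
u_11 = 3·59049 = 177147
u_12 = 3·177147 = 531441
u_13 = 3·531441 = 1594323
u_14 = 3·1594323 = 4782969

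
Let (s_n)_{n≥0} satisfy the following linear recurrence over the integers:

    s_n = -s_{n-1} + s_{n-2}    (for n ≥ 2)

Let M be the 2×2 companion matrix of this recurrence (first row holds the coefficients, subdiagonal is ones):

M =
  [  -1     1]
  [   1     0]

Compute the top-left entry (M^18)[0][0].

4181

(M^18)[0][0] is the top entry after applying M 18 times to the unit state (1, 0). Equivalently it is h_{19} for the auxiliary sequence (h_n) obeying the same recurrence with h_1 = 1 and h_i = 0 for 0 ≤ i < 1:
h_2 = -1·1 + 1·0 = -1
h_3 = -1·-1 + 1·1 = 2
h_4 = -1·2 + 1·-1 = -3
h_5 = -1·-3 + 1·2 = 5
h_6 = -1·5 + 1·-3 = -8
h_7 = -1·-8 + 1·5 = 13
h_8 = -1·13 + 1·-8 = -21
h_9 = -1·-21 + 1·13 = 34
h_10 = -1·34 + 1·-21 = -55
h_11 = -1·-55 + 1·34 = 89
h_12 = -1·89 + 1·-55 = -144
h_13 = -1·-144 + 1·89 = 233
h_14 = -1·233 + 1·-144 = -377
h_15 = -1·-377 + 1·233 = 610
h_16 = -1·610 + 1·-377 = -987
h_17 = -1·-987 + 1·610 = 1597
h_18 = -1·1597 + 1·-987 = -2584
h_19 = -1·-2584 + 1·1597 = 4181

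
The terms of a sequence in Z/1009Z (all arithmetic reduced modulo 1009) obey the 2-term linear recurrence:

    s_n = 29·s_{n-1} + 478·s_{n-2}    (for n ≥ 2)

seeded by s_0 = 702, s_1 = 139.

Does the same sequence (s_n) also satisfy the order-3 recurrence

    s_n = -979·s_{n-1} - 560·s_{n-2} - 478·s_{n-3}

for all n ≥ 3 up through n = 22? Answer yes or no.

Terms s_0..s_22: 702, 139, 563, 31, 610, 220, 305, 997, 146, 516, 1005, 336, 769, 280, 354, 828, 505, 775, 516, 985, 765, 623, 317
n=3: candidate gives 31, actual s_3 = 31 ✓
n=4: candidate gives 610, actual s_4 = 610 ✓
n=5: candidate gives 220, actual s_5 = 220 ✓
n=6: candidate gives 305, actual s_6 = 305 ✓
n=7: candidate gives 997, actual s_7 = 997 ✓
n=8: candidate gives 146, actual s_8 = 146 ✓
n=9: candidate gives 516, actual s_9 = 516 ✓
n=10: candidate gives 1005, actual s_10 = 1005 ✓
n=11: candidate gives 336, actual s_11 = 336 ✓
n=12: candidate gives 769, actual s_12 = 769 ✓
n=13: candidate gives 280, actual s_13 = 280 ✓
n=14: candidate gives 354, actual s_14 = 354 ✓
n=15: candidate gives 828, actual s_15 = 828 ✓
n=16: candidate gives 505, actual s_16 = 505 ✓
n=17: candidate gives 775, actual s_17 = 775 ✓
n=18: candidate gives 516, actual s_18 = 516 ✓
n=19: candidate gives 985, actual s_19 = 985 ✓
n=20: candidate gives 765, actual s_20 = 765 ✓
n=21: candidate gives 623, actual s_21 = 623 ✓
n=22: candidate gives 317, actual s_22 = 317 ✓

yes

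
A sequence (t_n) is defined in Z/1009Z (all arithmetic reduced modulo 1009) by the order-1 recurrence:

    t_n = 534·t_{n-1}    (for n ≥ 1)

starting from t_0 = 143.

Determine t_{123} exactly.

t_1 = 534·143 = 687
t_2 = 534·687 = 591
t_3 = 534·591 = 786
t_4 = 534·786 = 989
t_5 = 534·989 = 419
t_6 = 534·419 = 757
t_7 = 534·757 = 638
t_8 = 534·638 = 659
t_9 = 534·659 = 774
t_10 = 534·774 = 635
t_11 = 534·635 = 66
t_12 = 534·66 = 938
t_13 = 534·938 = 428
t_14 = 534·428 = 518
t_15 = 534·518 = 146
t_16 = 534·146 = 271
t_17 = 534·271 = 427
t_18 = 534·427 = 993
t_19 = 534·993 = 537
t_20 = 534·537 = 202
t_21 = 534·202 = 914
t_22 = 534·914 = 729
t_23 = 534·729 = 821
t_24 = 534·821 = 508
t_25 = 534·508 = 860
t_26 = 534·860 = 145
t_27 = 534·145 = 746
t_28 = 534·746 = 818
t_29 = 534·818 = 924
t_30 = 534·924 = 15
t_31 = 534·15 = 947
t_32 = 534·947 = 189
t_33 = 534·189 = 26
t_34 = 534·26 = 767
t_35 = 534·767 = 933
t_36 = 534·933 = 785
t_37 = 534·785 = 455
t_38 = 534·455 = 810
t_39 = 534·810 = 688
t_40 = 534·688 = 116
t_41 = 534·116 = 395
t_42 = 534·395 = 49
t_43 = 534·49 = 941
t_44 = 534·941 = 12
t_45 = 534·12 = 354
t_46 = 534·354 = 353
t_47 = 534·353 = 828
t_48 = 534·828 = 210
t_49 = 534·210 = 141
t_50 = 534·141 = 628
t_51 = 534·628 = 364
t_52 = 534·364 = 648
t_53 = 534·648 = 954
t_54 = 534·954 = 900
t_55 = 534·900 = 316
t_56 = 534·316 = 241
t_57 = 534·241 = 551
t_58 = 534·551 = 615
t_59 = 534·615 = 485
t_60 = 534·485 = 686
t_61 = 534·686 = 57
t_62 = 534·57 = 168
t_63 = 534·168 = 920
t_64 = 534·920 = 906
t_65 = 534·906 = 493
t_66 = 534·493 = 922
t_67 = 534·922 = 965
t_68 = 534·965 = 720
t_69 = 534·720 = 51
t_70 = 534·51 = 1000
t_71 = 534·1000 = 239
t_72 = 534·239 = 492
t_73 = 534·492 = 388
t_74 = 534·388 = 347
t_75 = 534·347 = 651
t_76 = 534·651 = 538
t_77 = 534·538 = 736
t_78 = 534·736 = 523
t_79 = 534·523 = 798
t_80 = 534·798 = 334
t_81 = 534·334 = 772
t_82 = 534·772 = 576
t_83 = 534·576 = 848
t_84 = 534·848 = 800
t_85 = 534·800 = 393
t_86 = 534·393 = 999
t_87 = 534·999 = 714
t_88 = 534·714 = 883
t_89 = 534·883 = 319
t_90 = 534·319 = 834
t_91 = 534·834 = 387
t_92 = 534·387 = 822
t_93 = 534·822 = 33
t_94 = 534·33 = 469
t_95 = 534·469 = 214
t_96 = 534·214 = 259
t_97 = 534·259 = 73
t_98 = 534·73 = 640
t_99 = 534·640 = 718
t_100 = 534·718 = 1001
t_101 = 534·1001 = 773
t_102 = 534·773 = 101
t_103 = 534·101 = 457
t_104 = 534·457 = 869
t_105 = 534·869 = 915
t_106 = 534·915 = 254
t_107 = 534·254 = 430
t_108 = 534·430 = 577
t_109 = 534·577 = 373
t_110 = 534·373 = 409
t_111 = 534·409 = 462
t_112 = 534·462 = 512
t_113 = 534·512 = 978
t_114 = 534·978 = 599
t_115 = 534·599 = 13
t_116 = 534·13 = 888
t_117 = 534·888 = 971
t_118 = 534·971 = 897
t_119 = 534·897 = 732
t_120 = 534·732 = 405
t_121 = 534·405 = 344
t_122 = 534·344 = 58
t_123 = 534·58 = 702

702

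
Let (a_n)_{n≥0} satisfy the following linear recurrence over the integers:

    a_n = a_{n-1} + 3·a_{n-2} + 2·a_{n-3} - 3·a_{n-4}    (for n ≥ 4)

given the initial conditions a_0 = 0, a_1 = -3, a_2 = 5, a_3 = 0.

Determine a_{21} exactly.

24640758

a_4 = 1·0 + 3·5 + 2·-3 + -3·0 = 9
a_5 = 1·9 + 3·0 + 2·5 + -3·-3 = 28
a_6 = 1·28 + 3·9 + 2·0 + -3·5 = 40
a_7 = 1·40 + 3·28 + 2·9 + -3·0 = 142
a_8 = 1·142 + 3·40 + 2·28 + -3·9 = 291
a_9 = 1·291 + 3·142 + 2·40 + -3·28 = 713
a_10 = 1·713 + 3·291 + 2·142 + -3·40 = 1750
a_11 = 1·1750 + 3·713 + 2·291 + -3·142 = 4045
a_12 = 1·4045 + 3·1750 + 2·713 + -3·291 = 9848
a_13 = 1·9848 + 3·4045 + 2·1750 + -3·713 = 23344
a_14 = 1·23344 + 3·9848 + 2·4045 + -3·1750 = 55728
a_15 = 1·55728 + 3·23344 + 2·9848 + -3·4045 = 133321
a_16 = 1·133321 + 3·55728 + 2·23344 + -3·9848 = 317649
a_17 = 1·317649 + 3·133321 + 2·55728 + -3·23344 = 759036
a_18 = 1·759036 + 3·317649 + 2·133321 + -3·55728 = 1811441
a_19 = 1·1811441 + 3·759036 + 2·317649 + -3·133321 = 4323884
a_20 = 1·4323884 + 3·1811441 + 2·759036 + -3·317649 = 10323332
a_21 = 1·10323332 + 3·4323884 + 2·1811441 + -3·759036 = 24640758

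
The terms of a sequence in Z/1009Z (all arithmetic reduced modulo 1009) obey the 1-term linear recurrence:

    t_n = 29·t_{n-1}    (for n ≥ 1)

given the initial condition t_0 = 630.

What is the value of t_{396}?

t_1 = 29·630 = 108
t_2 = 29·108 = 105
t_3 = 29·105 = 18
t_4 = 29·18 = 522
t_5 = 29·522 = 3
t_6 = 29·3 = 87
Continuing the recurrence:
  t_7 = 505;  t_8 = 519;  t_9 = 925;  t_10 = 591;  t_11 = 995;  t_12 = 603
  t_13 = 334;  t_14 = 605;  t_15 = 392;  t_16 = 269;  t_17 = 738;  t_18 = 213
  t_19 = 123;  t_20 = 540;  t_21 = 525;  t_22 = 90;  t_23 = 592;  t_24 = 15
  t_25 = 435;  t_26 = 507;  t_27 = 577;  t_28 = 589;  t_29 = 937;  t_30 = 939
  t_31 = 997;  t_32 = 661;  t_33 = 1007;  t_34 = 951;  t_35 = 336;  t_36 = 663
  t_37 = 56;  t_38 = 615;  t_39 = 682;  t_40 = 607;  t_41 = 450;  t_42 = 942
  t_43 = 75;  t_44 = 157;  t_45 = 517;  t_46 = 867;  t_47 = 927;  t_48 = 649
  t_49 = 659;  t_50 = 949;  t_51 = 278;  t_52 = 999;  t_53 = 719;  t_54 = 671
  t_55 = 288;  t_56 = 280;  t_57 = 48;  t_58 = 383;  t_59 = 8;  t_60 = 232
  t_61 = 674;  t_62 = 375;  t_63 = 785;  t_64 = 567;  t_65 = 299;  t_66 = 599
  t_67 = 218;  t_68 = 268;  t_69 = 709;  t_70 = 381;  t_71 = 959;  t_72 = 568
  t_73 = 328;  t_74 = 431;  t_75 = 391;  t_76 = 240;  t_77 = 906;  t_78 = 40
  t_79 = 151;  t_80 = 343;  t_81 = 866;  t_82 = 898;  t_83 = 817;  t_84 = 486
  t_85 = 977;  t_86 = 81;  t_87 = 331;  t_88 = 518;  t_89 = 896;  t_90 = 759
  t_91 = 822;  t_92 = 631;  t_93 = 137;  t_94 = 946;  t_95 = 191;  t_96 = 494
  t_97 = 200;  t_98 = 755;  t_99 = 706;  t_100 = 294;  t_101 = 454;  t_102 = 49
  t_103 = 412;  t_104 = 849;  t_105 = 405;  t_106 = 646;  t_107 = 572;  t_108 = 444
  t_109 = 768;  t_110 = 74;  t_111 = 128;  t_112 = 685;  t_113 = 694;  t_114 = 955
  t_115 = 452;  t_116 = 1000;  t_117 = 748;  t_118 = 503;  t_119 = 461;  t_120 = 252
  t_121 = 245;  t_122 = 42;  t_123 = 209;  t_124 = 7;  t_125 = 203;  t_126 = 842
  t_127 = 202;  t_128 = 813;  t_129 = 370;  t_130 = 640;  t_131 = 398;  t_132 = 443
  t_133 = 739;  t_134 = 242;  t_135 = 964;  t_136 = 713;  t_137 = 497;  t_138 = 287
  t_139 = 251;  t_140 = 216;  t_141 = 210;  t_142 = 36;  t_143 = 35;  t_144 = 6
  t_145 = 174;  t_146 = 1;  t_147 = 29;  t_148 = 841;  t_149 = 173;  t_150 = 981
  t_151 = 197;  t_152 = 668;  t_153 = 201;  t_154 = 784;  t_155 = 538;  t_156 = 467
  t_157 = 426;  t_158 = 246;  t_159 = 71;  t_160 = 41;  t_161 = 180;  t_162 = 175
  t_163 = 30;  t_164 = 870;  t_165 = 5;  t_166 = 145;  t_167 = 169;  t_168 = 865
  t_169 = 869;  t_170 = 985;  t_171 = 313;  t_172 = 1005;  t_173 = 893;  t_174 = 672
  t_175 = 317;  t_176 = 112;  t_177 = 221;  t_178 = 355;  t_179 = 205;  t_180 = 900
  t_181 = 875;  t_182 = 150;  t_183 = 314;  t_184 = 25;  t_185 = 725;  t_186 = 845
  t_187 = 289;  t_188 = 309;  t_189 = 889;  t_190 = 556;  t_191 = 989;  t_192 = 429
  t_193 = 333;  t_194 = 576;  t_195 = 560;  t_196 = 96;  t_197 = 766;  t_198 = 16
  t_199 = 464;  t_200 = 339;  t_201 = 750;  t_202 = 561;  t_203 = 125;  t_204 = 598
  t_205 = 189;  t_206 = 436;  t_207 = 536;  t_208 = 409;  t_209 = 762;  t_210 = 909
  t_211 = 127;  t_212 = 656;  t_213 = 862;  t_214 = 782;  t_215 = 480;  t_216 = 803
  t_217 = 80;  t_218 = 302;  t_219 = 686;  t_220 = 723;  t_221 = 787;  t_222 = 625
  t_223 = 972;  t_224 = 945;  t_225 = 162;  t_226 = 662;  t_227 = 27;  t_228 = 783
  t_229 = 509;  t_230 = 635;  t_231 = 253;  t_232 = 274;  t_233 = 883;  t_234 = 382
  t_235 = 988;  t_236 = 400;  t_237 = 501;  t_238 = 403;  t_239 = 588;  t_240 = 908
  t_241 = 98;  t_242 = 824;  t_243 = 689;  t_244 = 810;  t_245 = 283;  t_246 = 135
  t_247 = 888;  t_248 = 527;  t_249 = 148;  t_250 = 256;  t_251 = 361;  t_252 = 379
  t_253 = 901;  t_254 = 904;  t_255 = 991;  t_256 = 487;  t_257 = 1006;  t_258 = 922
  t_259 = 504;  t_260 = 490;  t_261 = 84;  t_262 = 418;  t_263 = 14;  t_264 = 406
  t_265 = 675;  t_266 = 404;  t_267 = 617;  t_268 = 740;  t_269 = 271;  t_270 = 796
  t_271 = 886;  t_272 = 469;  t_273 = 484;  t_274 = 919;  t_275 = 417;  t_276 = 994
  t_277 = 574;  t_278 = 502;  t_279 = 432;  t_280 = 420;  t_281 = 72;  t_282 = 70
  t_283 = 12;  t_284 = 348;  t_285 = 2;  t_286 = 58;  t_287 = 673;  t_288 = 346
  t_289 = 953;  t_290 = 394;  t_291 = 327;  t_292 = 402;  t_293 = 559;  t_294 = 67
  t_295 = 934;  t_296 = 852;  t_297 = 492;  t_298 = 142;  t_299 = 82;  t_300 = 360
  t_301 = 350;  t_302 = 60;  t_303 = 731;  t_304 = 10;  t_305 = 290;  t_306 = 338
  t_307 = 721;  t_308 = 729;  t_309 = 961;  t_310 = 626;  t_311 = 1001;  t_312 = 777
  t_313 = 335;  t_314 = 634;  t_315 = 224;  t_316 = 442;  t_317 = 710;  t_318 = 410
  t_319 = 791;  t_320 = 741;  t_321 = 300;  t_322 = 628;  t_323 = 50;  t_324 = 441
  t_325 = 681;  t_326 = 578;  t_327 = 618;  t_328 = 769;  t_329 = 103;  t_330 = 969
  t_331 = 858;  t_332 = 666;  t_333 = 143;  t_334 = 111;  t_335 = 192;  t_336 = 523
  t_337 = 32;  t_338 = 928;  t_339 = 678;  t_340 = 491;  t_341 = 113;  t_342 = 250
  t_343 = 187;  t_344 = 378;  t_345 = 872;  t_346 = 63;  t_347 = 818;  t_348 = 515
  t_349 = 809;  t_350 = 254;  t_351 = 303;  t_352 = 715;  t_353 = 555;  t_354 = 960
  t_355 = 597;  t_356 = 160;  t_357 = 604;  t_358 = 363;  t_359 = 437;  t_360 = 565
  t_361 = 241;  t_362 = 935;  t_363 = 881;  t_364 = 324;  t_365 = 315;  t_366 = 54
  t_367 = 557;  t_368 = 9;  t_369 = 261;  t_370 = 506;  t_371 = 548;  t_372 = 757
  t_373 = 764;  t_374 = 967;  t_375 = 800;  t_376 = 1002;  t_377 = 806;  t_378 = 167
  t_379 = 807;  t_380 = 196;  t_381 = 639;  t_382 = 369;  t_383 = 611;  t_384 = 566
  t_385 = 270;  t_386 = 767;  t_387 = 45;  t_388 = 296;  t_389 = 512;  t_390 = 722
  t_391 = 758;  t_392 = 793;  t_393 = 799;  t_394 = 973
t_395 = 29·973 = 974
t_396 = 29·974 = 1003

1003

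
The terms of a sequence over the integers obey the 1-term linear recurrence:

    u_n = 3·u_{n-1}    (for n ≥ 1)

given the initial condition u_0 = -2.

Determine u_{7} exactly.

u_1 = 3·-2 = -6
u_2 = 3·-6 = -18
u_3 = 3·-18 = -54
u_4 = 3·-54 = -162
u_5 = 3·-162 = -486
u_6 = 3·-486 = -1458
u_7 = 3·-1458 = -4374

-4374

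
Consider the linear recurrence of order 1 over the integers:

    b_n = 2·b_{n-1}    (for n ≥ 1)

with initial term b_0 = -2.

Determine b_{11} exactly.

b_1 = 2·-2 = -4
b_2 = 2·-4 = -8
b_3 = 2·-8 = -16
b_4 = 2·-16 = -32
b_5 = 2·-32 = -64
b_6 = 2·-64 = -128
b_7 = 2·-128 = -256
b_8 = 2·-256 = -512
b_9 = 2·-512 = -1024
b_10 = 2·-1024 = -2048
b_11 = 2·-2048 = -4096

-4096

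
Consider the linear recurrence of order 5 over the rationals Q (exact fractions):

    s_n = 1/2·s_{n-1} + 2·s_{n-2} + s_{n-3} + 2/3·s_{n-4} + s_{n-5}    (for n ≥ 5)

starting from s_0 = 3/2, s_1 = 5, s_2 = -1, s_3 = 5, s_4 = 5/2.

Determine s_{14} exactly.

s_5 = 1/2·5/2 + 2·5 + 1·-1 + 2/3·5 + 1·3/2 = 181/12
s_6 = 1/2·181/12 + 2·5/2 + 1·5 + 2/3·-1 + 1·5 = 175/8
s_7 = 1/2·175/8 + 2·181/12 + 1·5/2 + 2/3·5 + 1·-1 = 735/16
s_8 = 1/2·735/16 + 2·175/8 + 1·181/12 + 2/3·5/2 + 1·5 = 2831/32
s_9 = 1/2·2831/32 + 2·735/16 + 1·175/8 + 2/3·181/12 + 1·5/2 = 98231/576
s_10 = 1/2·98231/576 + 2·2831/32 + 1·735/16 + 2/3·175/8 + 1·181/12 = 389159/1152
s_11 = 1/2·389159/1152 + 2·98231/576 + 1·2831/32 + 2/3·735/16 + 1·175/8 = 499933/768
s_12 = 1/2·499933/768 + 2·389159/1152 + 1·98231/576 + 2/3·2831/32 + 1·735/16 = 5882375/4608
s_13 = 1/2·5882375/4608 + 2·499933/768 + 1·389159/1152 + 2/3·98231/576 + 1·2831/32 = 68571493/27648
s_14 = 1/2·68571493/27648 + 2·5882375/4608 + 1·499933/768 + 2/3·389159/1152 + 1·98231/576 = 267626933/55296

267626933/55296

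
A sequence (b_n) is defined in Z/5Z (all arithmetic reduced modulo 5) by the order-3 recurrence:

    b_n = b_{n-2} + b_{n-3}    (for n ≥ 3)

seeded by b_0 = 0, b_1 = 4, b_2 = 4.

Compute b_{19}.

b_3 = 0·4 + 1·4 + 1·0 = 4
b_4 = 0·4 + 1·4 + 1·4 = 3
b_5 = 0·3 + 1·4 + 1·4 = 3
b_6 = 0·3 + 1·3 + 1·4 = 2
b_7 = 0·2 + 1·3 + 1·3 = 1
b_8 = 0·1 + 1·2 + 1·3 = 0
b_9 = 0·0 + 1·1 + 1·2 = 3
b_10 = 0·3 + 1·0 + 1·1 = 1
b_11 = 0·1 + 1·3 + 1·0 = 3
b_12 = 0·3 + 1·1 + 1·3 = 4
b_13 = 0·4 + 1·3 + 1·1 = 4
b_14 = 0·4 + 1·4 + 1·3 = 2
b_15 = 0·2 + 1·4 + 1·4 = 3
b_16 = 0·3 + 1·2 + 1·4 = 1
b_17 = 0·1 + 1·3 + 1·2 = 0
b_18 = 0·0 + 1·1 + 1·3 = 4
b_19 = 0·4 + 1·0 + 1·1 = 1

1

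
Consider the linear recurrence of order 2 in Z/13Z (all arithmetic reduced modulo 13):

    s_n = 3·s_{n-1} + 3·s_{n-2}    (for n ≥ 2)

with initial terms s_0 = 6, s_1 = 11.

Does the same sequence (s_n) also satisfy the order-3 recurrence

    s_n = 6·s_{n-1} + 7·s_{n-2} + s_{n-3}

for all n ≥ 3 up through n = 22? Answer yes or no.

Terms s_0..s_22: 6, 11, 12, 4, 9, 0, 1, 3, 12, 6, 2, 11, 0, 7, 8, 6, 3, 1, 12, 0, 10, 4, 3
n=3: candidate gives 12, actual s_3 = 4 ✗

no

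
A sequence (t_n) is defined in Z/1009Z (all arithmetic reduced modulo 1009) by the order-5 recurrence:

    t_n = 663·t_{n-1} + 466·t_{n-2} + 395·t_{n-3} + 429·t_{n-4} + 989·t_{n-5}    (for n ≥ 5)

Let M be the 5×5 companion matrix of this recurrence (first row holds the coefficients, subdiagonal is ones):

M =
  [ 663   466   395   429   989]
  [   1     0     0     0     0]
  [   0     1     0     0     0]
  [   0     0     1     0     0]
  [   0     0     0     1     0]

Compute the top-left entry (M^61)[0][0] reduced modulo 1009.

(M^61)[0][0] is the top entry after applying M 61 times to the unit state (1, 0, 0, 0, 0). Equivalently it is h_{65} for the auxiliary sequence (h_n) obeying the same recurrence with h_4 = 1 and h_i = 0 for 0 ≤ i < 4:
h_5 = 663·1 + 466·0 + 395·0 + 429·0 + 989·0 = 663
h_6 = 663·663 + 466·1 + 395·0 + 429·0 + 989·0 = 111
h_7 = 663·111 + 466·663 + 395·1 + 429·0 + 989·0 = 535
h_8 = 663·535 + 466·111 + 395·663 + 429·1 + 989·0 = 787
h_9 = 663·787 + 466·535 + 395·111 + 429·663 + 989·1 = 542
h_10 = 663·542 + 466·787 + 395·535 + 429·111 + 989·663 = 105
h_11 = 663·105 + 466·542 + 395·787 + 429·535 + 989·111 = 679
h_12 = 663·679 + 466·105 + 395·542 + 429·787 + 989·535 = 850
h_13 = 663·850 + 466·679 + 395·105 + 429·542 + 989·787 = 65
h_14 = 663·65 + 466·850 + 395·679 + 429·105 + 989·542 = 999
h_15 = 663·999 + 466·65 + 395·850 + 429·679 + 989·105 = 823
h_16 = 663·823 + 466·999 + 395·65 + 429·850 + 989·679 = 553
h_17 = 663·553 + 466·823 + 395·999 + 429·65 + 989·850 = 342
h_18 = 663·342 + 466·553 + 395·823 + 429·999 + 989·65 = 775
h_19 = 663·775 + 466·342 + 395·553 + 429·823 + 989·999 = 802
h_20 = 663·802 + 466·775 + 395·342 + 429·553 + 989·823 = 610
h_21 = 663·610 + 466·802 + 395·775 + 429·342 + 989·553 = 64
h_22 = 663·64 + 466·610 + 395·802 + 429·775 + 989·342 = 477
h_23 = 663·477 + 466·64 + 395·610 + 429·802 + 989·775 = 420
h_24 = 663·420 + 466·477 + 395·64 + 429·610 + 989·802 = 796
h_25 = 663·796 + 466·420 + 395·477 + 429·64 + 989·610 = 877
h_26 = 663·877 + 466·796 + 395·420 + 429·477 + 989·64 = 859
h_27 = 663·859 + 466·877 + 395·796 + 429·420 + 989·477 = 209
h_28 = 663·209 + 466·859 + 395·877 + 429·796 + 989·420 = 497
h_29 = 663·497 + 466·209 + 395·859 + 429·877 + 989·796 = 479
h_30 = 663·479 + 466·497 + 395·209 + 429·859 + 989·877 = 948
h_31 = 663·948 + 466·479 + 395·497 + 429·209 + 989·859 = 544
h_32 = 663·544 + 466·948 + 395·479 + 429·497 + 989·209 = 977
h_33 = 663·977 + 466·544 + 395·948 + 429·479 + 989·497 = 144
h_34 = 663·144 + 466·977 + 395·544 + 429·948 + 989·479 = 378
h_35 = 663·378 + 466·144 + 395·977 + 429·544 + 989·948 = 868
h_36 = 663·868 + 466·378 + 395·144 + 429·977 + 989·544 = 920
h_37 = 663·920 + 466·868 + 395·378 + 429·144 + 989·977 = 239
h_38 = 663·239 + 466·920 + 395·868 + 429·378 + 989·144 = 608
h_39 = 663·608 + 466·239 + 395·920 + 429·868 + 989·378 = 611
h_40 = 663·611 + 466·608 + 395·239 + 429·920 + 989·868 = 805
h_41 = 663·805 + 466·611 + 395·608 + 429·239 + 989·920 = 544
h_42 = 663·544 + 466·805 + 395·611 + 429·608 + 989·239 = 201
h_43 = 663·201 + 466·544 + 395·805 + 429·611 + 989·608 = 187
h_44 = 663·187 + 466·201 + 395·544 + 429·805 + 989·611 = 830
h_45 = 663·830 + 466·187 + 395·201 + 429·544 + 989·805 = 778
h_46 = 663·778 + 466·830 + 395·187 + 429·201 + 989·544 = 430
h_47 = 663·430 + 466·778 + 395·830 + 429·187 + 989·201 = 313
h_48 = 663·313 + 466·430 + 395·778 + 429·830 + 989·187 = 17
h_49 = 663·17 + 466·313 + 395·430 + 429·778 + 989·830 = 399
h_50 = 663·399 + 466·17 + 395·313 + 429·430 + 989·778 = 973
h_51 = 663·973 + 466·399 + 395·17 + 429·313 + 989·430 = 839
h_52 = 663·839 + 466·973 + 395·399 + 429·17 + 989·313 = 900
h_53 = 663·900 + 466·839 + 395·973 + 429·399 + 989·17 = 79
h_54 = 663·79 + 466·900 + 395·839 + 429·973 + 989·399 = 810
h_55 = 663·810 + 466·79 + 395·900 + 429·839 + 989·973 = 493
h_56 = 663·493 + 466·810 + 395·79 + 429·900 + 989·839 = 998
h_57 = 663·998 + 466·493 + 395·810 + 429·79 + 989·900 = 309
h_58 = 663·309 + 466·998 + 395·493 + 429·810 + 989·79 = 789
h_59 = 663·789 + 466·309 + 395·998 + 429·493 + 989·810 = 403
h_60 = 663·403 + 466·789 + 395·309 + 429·998 + 989·493 = 724
h_61 = 663·724 + 466·403 + 395·789 + 429·309 + 989·998 = 328
h_62 = 663·328 + 466·724 + 395·403 + 429·789 + 989·309 = 1
h_63 = 663·1 + 466·328 + 395·724 + 429·403 + 989·789 = 279
h_64 = 663·279 + 466·1 + 395·328 + 429·724 + 989·403 = 31
h_65 = 663·31 + 466·279 + 395·1 + 429·328 + 989·724 = 728

728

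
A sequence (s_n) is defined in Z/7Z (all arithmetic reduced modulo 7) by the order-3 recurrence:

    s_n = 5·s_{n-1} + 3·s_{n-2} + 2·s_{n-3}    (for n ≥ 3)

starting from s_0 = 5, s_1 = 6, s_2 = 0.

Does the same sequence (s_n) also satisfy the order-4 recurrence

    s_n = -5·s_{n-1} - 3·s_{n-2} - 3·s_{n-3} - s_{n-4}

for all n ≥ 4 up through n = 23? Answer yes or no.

yes

Terms s_0..s_23: 5, 6, 0, 0, 5, 4, 0, 1, 6, 5, 3, 0, 5, 3, 2, 1, 3, 1, 2, 5, 5, 2, 0, 2
n=4: candidate gives 5, actual s_4 = 5 ✓
n=5: candidate gives 4, actual s_5 = 4 ✓
n=6: candidate gives 0, actual s_6 = 0 ✓
n=7: candidate gives 1, actual s_7 = 1 ✓
n=8: candidate gives 6, actual s_8 = 6 ✓
n=9: candidate gives 5, actual s_9 = 5 ✓
n=10: candidate gives 3, actual s_10 = 3 ✓
n=11: candidate gives 0, actual s_11 = 0 ✓
n=12: candidate gives 5, actual s_12 = 5 ✓
n=13: candidate gives 3, actual s_13 = 3 ✓
n=14: candidate gives 2, actual s_14 = 2 ✓
n=15: candidate gives 1, actual s_15 = 1 ✓
n=16: candidate gives 3, actual s_16 = 3 ✓
n=17: candidate gives 1, actual s_17 = 1 ✓
n=18: candidate gives 2, actual s_18 = 2 ✓
n=19: candidate gives 5, actual s_19 = 5 ✓
n=20: candidate gives 5, actual s_20 = 5 ✓
n=21: candidate gives 2, actual s_21 = 2 ✓
n=22: candidate gives 0, actual s_22 = 0 ✓
n=23: candidate gives 2, actual s_23 = 2 ✓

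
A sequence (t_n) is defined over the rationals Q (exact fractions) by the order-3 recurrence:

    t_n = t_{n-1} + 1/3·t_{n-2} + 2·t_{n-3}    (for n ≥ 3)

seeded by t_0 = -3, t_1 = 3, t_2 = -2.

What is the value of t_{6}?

t_3 = 1·-2 + 1/3·3 + 2·-3 = -7
t_4 = 1·-7 + 1/3·-2 + 2·3 = -5/3
t_5 = 1·-5/3 + 1/3·-7 + 2·-2 = -8
t_6 = 1·-8 + 1/3·-5/3 + 2·-7 = -203/9

-203/9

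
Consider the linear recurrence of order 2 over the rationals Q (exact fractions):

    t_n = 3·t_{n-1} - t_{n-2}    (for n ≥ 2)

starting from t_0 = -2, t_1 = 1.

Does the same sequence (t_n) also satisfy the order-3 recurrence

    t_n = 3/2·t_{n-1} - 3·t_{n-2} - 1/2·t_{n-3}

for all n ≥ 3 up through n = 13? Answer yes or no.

Terms t_0..t_13: -2, 1, 5, 14, 37, 97, 254, 665, 1741, 4558, 11933, 31241, 81790, 214129
n=3: candidate gives 11/2, actual t_3 = 14 ✗

no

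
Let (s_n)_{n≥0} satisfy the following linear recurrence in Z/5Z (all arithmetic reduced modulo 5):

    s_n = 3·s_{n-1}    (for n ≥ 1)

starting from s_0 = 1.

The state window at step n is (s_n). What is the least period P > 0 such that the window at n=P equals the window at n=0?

4

n=0: window = (1)
n=1: window = (3)
n=2: window = (4)
n=3: window = (2)
n=4: window = (1)
window at n=4 equals window at n=0 → period = 4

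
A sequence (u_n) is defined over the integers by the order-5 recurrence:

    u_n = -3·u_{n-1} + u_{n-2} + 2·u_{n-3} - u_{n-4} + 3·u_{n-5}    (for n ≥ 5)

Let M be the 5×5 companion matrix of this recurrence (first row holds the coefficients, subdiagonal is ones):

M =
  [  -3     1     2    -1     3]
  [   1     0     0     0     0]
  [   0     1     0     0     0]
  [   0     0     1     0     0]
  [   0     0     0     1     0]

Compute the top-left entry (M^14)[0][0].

(M^14)[0][0] is the top entry after applying M 14 times to the unit state (1, 0, 0, 0, 0). Equivalently it is h_{18} for the auxiliary sequence (h_n) obeying the same recurrence with h_4 = 1 and h_i = 0 for 0 ≤ i < 4:
h_5 = -3·1 + 1·0 + 2·0 + -1·0 + 3·0 = -3
h_6 = -3·-3 + 1·1 + 2·0 + -1·0 + 3·0 = 10
h_7 = -3·10 + 1·-3 + 2·1 + -1·0 + 3·0 = -31
h_8 = -3·-31 + 1·10 + 2·-3 + -1·1 + 3·0 = 96
h_9 = -3·96 + 1·-31 + 2·10 + -1·-3 + 3·1 = -293
h_10 = -3·-293 + 1·96 + 2·-31 + -1·10 + 3·-3 = 894
h_11 = -3·894 + 1·-293 + 2·96 + -1·-31 + 3·10 = -2722
h_12 = -3·-2722 + 1·894 + 2·-293 + -1·96 + 3·-31 = 8285
h_13 = -3·8285 + 1·-2722 + 2·894 + -1·-293 + 3·96 = -25208
h_14 = -3·-25208 + 1·8285 + 2·-2722 + -1·894 + 3·-293 = 76692
h_15 = -3·76692 + 1·-25208 + 2·8285 + -1·-2722 + 3·894 = -233310
h_16 = -3·-233310 + 1·76692 + 2·-25208 + -1·8285 + 3·-2722 = 709755
h_17 = -3·709755 + 1·-233310 + 2·76692 + -1·-25208 + 3·8285 = -2159128
h_18 = -3·-2159128 + 1·709755 + 2·-233310 + -1·76692 + 3·-25208 = 6568203

6568203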